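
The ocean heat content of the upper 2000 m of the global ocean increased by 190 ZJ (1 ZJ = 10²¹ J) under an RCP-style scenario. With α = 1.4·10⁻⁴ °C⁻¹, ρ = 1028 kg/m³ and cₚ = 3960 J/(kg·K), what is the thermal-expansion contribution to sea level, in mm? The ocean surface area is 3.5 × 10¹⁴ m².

Per unit area: Q = 190×10²¹ / (3.5×10¹⁴) ≈ 5.429×10⁸ J/m²
Δh = αQ/(ρcₚ) = 1.4×10⁻⁴ × 5.429×10⁸ / (1028 × 3960) ≈ 0.018671 m

18.7 mm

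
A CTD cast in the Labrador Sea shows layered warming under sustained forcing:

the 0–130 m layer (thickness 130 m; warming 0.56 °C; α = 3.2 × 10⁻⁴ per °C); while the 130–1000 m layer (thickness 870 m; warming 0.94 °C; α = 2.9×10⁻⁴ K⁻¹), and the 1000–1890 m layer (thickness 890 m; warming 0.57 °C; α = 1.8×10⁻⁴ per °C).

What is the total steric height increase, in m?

0.352 m of thermosteric rise

0–130 m: 3.2×10⁻⁴ × 0.56 × 130 = 0.023296 m
Layer 2: 870 × 2.9×10⁻⁴ × 0.94 = 0.237162 m
1000–1890 m: 890 × 1.8×10⁻⁴ × 0.57 = 0.091314 m
Δh = 0.023296 + 0.237162 + 0.091314 = 0.351772 m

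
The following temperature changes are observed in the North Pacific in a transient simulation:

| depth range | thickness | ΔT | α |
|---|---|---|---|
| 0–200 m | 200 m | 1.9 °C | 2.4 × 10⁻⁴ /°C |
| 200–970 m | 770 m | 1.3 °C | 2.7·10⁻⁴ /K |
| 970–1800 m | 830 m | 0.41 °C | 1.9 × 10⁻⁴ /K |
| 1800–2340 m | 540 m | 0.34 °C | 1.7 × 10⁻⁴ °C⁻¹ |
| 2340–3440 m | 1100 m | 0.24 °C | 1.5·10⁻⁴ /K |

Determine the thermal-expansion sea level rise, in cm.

49.7 cm of thermosteric rise

1.9 × 200 × 2.4×10⁻⁴ = 0.09120 m
2.7×10⁻⁴ × 770 × 1.3 = 0.27027 m
970–1800 m: 1.9×10⁻⁴ × 830 × 0.41 = 0.064657 m
Layer 4: 1.7×10⁻⁴ × 540 × 0.34 = 0.031212 m
1.5×10⁻⁴ × 0.24 × 1100 = 0.03960 m
Δh = 0.09120 + 0.27027 + 0.064657 + 0.031212 + 0.03960 = 0.496939 m ≈ 49.7 cm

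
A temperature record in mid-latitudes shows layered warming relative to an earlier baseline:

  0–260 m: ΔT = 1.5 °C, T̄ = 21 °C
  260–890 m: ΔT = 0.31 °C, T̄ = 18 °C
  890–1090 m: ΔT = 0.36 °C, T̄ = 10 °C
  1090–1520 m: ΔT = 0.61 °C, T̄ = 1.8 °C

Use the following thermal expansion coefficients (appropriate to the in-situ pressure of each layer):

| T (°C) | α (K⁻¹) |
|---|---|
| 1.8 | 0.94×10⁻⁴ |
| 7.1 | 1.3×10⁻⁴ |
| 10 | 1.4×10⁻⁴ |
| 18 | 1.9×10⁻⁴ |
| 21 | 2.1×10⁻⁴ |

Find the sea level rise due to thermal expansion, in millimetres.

Δh = 154 mm

Layer 1 at 21 °C → α = 2.1×10⁻⁴ K⁻¹
Layer 2 at 18 °C → α = 1.9×10⁻⁴ K⁻¹
Layer 3 at 10 °C → α = 1.4×10⁻⁴ K⁻¹
Layer 4 at 1.8 °C → α = 0.94×10⁻⁴ K⁻¹
0–260 m: 1.5 × 2.1×10⁻⁴ × 260 = 0.08190 m
0.31 × 1.9×10⁻⁴ × 630 = 0.037107 m
200 × 1.4×10⁻⁴ × 0.36 = 0.01008 m
1090–1520 m: 430 × 0.61 × 0.94×10⁻⁴ = 0.0246562 m
Δh = 0.08190 + 0.037107 + 0.01008 + 0.0246562 = 0.1537432 m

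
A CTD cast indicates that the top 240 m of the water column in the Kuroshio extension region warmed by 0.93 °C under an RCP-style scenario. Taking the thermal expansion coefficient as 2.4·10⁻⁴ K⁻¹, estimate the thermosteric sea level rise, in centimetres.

Δh ≈ 5.36 cm

Δh = αΔT·H = 2.4×10⁻⁴ × 0.93 × 240 = 0.053568 m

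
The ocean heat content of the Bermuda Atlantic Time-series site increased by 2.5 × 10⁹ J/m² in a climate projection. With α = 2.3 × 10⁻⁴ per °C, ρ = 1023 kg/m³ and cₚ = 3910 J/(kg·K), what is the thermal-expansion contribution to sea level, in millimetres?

about 144 mm

Δh = αQ/(ρcₚ) = 2.3×10⁻⁴ × 2.5×10⁹ / (1023 × 3910) ≈ 0.14375 m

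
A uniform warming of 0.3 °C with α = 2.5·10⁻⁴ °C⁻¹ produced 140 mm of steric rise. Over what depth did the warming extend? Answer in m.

H ≈ 1870 m

H = Δh/(αΔT) = 0.14 / (2.5×10⁻⁴ × 0.3) ≈ 1867 m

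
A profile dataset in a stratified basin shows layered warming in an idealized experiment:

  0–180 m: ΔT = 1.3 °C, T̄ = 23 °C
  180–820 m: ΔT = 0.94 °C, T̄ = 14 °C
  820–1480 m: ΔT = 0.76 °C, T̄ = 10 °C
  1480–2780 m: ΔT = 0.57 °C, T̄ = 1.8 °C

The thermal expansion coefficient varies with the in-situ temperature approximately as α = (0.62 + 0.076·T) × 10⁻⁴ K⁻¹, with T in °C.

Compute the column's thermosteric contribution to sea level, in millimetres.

Layer 1: α = (0.62 + 0.076×23)×10⁻⁴ = 2.368×10⁻⁴ K⁻¹
Layer 2: α = (0.62 + 0.076×14)×10⁻⁴ = 1.684×10⁻⁴ K⁻¹
Layer 3: α = (0.62 + 0.076×10)×10⁻⁴ = 1.38×10⁻⁴ K⁻¹
Layer 4: α = (0.62 + 0.076×1.8)×10⁻⁴ = 0.7568×10⁻⁴ K⁻¹
0–180 m: 1.3 × 180 × 2.368×10⁻⁴ = 0.0554112 m
180–820 m: 0.94 × 1.684×10⁻⁴ × 640 = 0.10130944 m
820–1480 m: 1.38×10⁻⁴ × 0.76 × 660 = 0.0692208 m
1480–2780 m: 0.57 × 0.7568×10⁻⁴ × 1300 = 0.05607888 m
Δh = 0.0554112 + 0.10130944 + 0.0692208 + 0.05607888 = 0.28202032 m

280 mm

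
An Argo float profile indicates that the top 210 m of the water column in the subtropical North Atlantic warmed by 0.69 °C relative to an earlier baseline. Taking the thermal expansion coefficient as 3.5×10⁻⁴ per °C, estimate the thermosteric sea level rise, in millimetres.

50.7 mm

Δh = αΔT·H = 3.5×10⁻⁴ × 0.69 × 210 = 0.050715 m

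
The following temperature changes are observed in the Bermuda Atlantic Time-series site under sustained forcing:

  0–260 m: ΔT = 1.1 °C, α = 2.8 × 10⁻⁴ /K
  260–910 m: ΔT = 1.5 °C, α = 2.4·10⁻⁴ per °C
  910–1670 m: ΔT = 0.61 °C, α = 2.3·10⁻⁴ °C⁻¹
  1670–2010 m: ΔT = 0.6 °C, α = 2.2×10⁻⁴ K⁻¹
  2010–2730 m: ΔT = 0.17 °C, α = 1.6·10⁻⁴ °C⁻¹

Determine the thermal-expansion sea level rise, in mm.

0–260 m: 260 × 2.8×10⁻⁴ × 1.1 = 0.08008 m
260–910 m: 2.4×10⁻⁴ × 650 × 1.5 = 0.23400 m
0.61 × 760 × 2.3×10⁻⁴ = 0.106628 m
0.6 × 2.2×10⁻⁴ × 340 = 0.04488 m
0.17 × 720 × 1.6×10⁻⁴ = 0.019584 m
Δh = 0.08008 + 0.23400 + 0.106628 + 0.04488 + 0.019584 = 0.485172 m

about 485 mm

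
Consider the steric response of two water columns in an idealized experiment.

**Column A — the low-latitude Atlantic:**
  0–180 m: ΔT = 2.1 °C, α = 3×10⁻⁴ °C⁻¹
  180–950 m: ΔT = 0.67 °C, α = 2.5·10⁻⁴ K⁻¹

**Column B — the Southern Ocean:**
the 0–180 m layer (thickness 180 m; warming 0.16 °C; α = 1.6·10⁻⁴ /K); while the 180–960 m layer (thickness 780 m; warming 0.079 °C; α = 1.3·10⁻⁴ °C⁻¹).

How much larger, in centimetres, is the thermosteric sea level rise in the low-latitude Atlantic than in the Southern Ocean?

A Layer 1: 180 × 3×10⁻⁴ × 2.1 = 0.11340 m
A 180–950 m: 770 × 2.5×10⁻⁴ × 0.67 = 0.128975 m
A total: 0.242375 m
B 180 × 0.16 × 1.6×10⁻⁴ = 0.004608 m
B 180–960 m: 780 × 0.079 × 1.3×10⁻⁴ = 0.0080106 m
B total: 0.0126186 m
Difference: 0.242375 − 0.0126186 = 0.2297564 m

23.0 cm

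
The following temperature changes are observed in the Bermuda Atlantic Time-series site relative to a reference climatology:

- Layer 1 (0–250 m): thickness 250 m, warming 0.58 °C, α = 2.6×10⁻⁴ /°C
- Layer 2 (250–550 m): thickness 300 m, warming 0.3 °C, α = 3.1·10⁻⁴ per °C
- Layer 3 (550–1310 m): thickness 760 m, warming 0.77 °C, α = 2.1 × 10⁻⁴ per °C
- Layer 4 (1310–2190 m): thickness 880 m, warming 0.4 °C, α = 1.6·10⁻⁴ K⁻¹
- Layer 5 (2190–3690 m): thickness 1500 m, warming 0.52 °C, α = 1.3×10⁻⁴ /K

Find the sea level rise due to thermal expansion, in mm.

0–250 m: 0.58 × 2.6×10⁻⁴ × 250 = 0.03770 m
250–550 m: 0.3 × 300 × 3.1×10⁻⁴ = 0.02790 m
Layer 3: 0.77 × 760 × 2.1×10⁻⁴ = 0.122892 m
1310–2190 m: 880 × 0.4 × 1.6×10⁻⁴ = 0.05632 m
0.52 × 1.3×10⁻⁴ × 1500 = 0.10140 m
Δh = 0.03770 + 0.02790 + 0.122892 + 0.05632 + 0.10140 = 0.346212 m ≈ 346 mm

Δh ≈ 346 mm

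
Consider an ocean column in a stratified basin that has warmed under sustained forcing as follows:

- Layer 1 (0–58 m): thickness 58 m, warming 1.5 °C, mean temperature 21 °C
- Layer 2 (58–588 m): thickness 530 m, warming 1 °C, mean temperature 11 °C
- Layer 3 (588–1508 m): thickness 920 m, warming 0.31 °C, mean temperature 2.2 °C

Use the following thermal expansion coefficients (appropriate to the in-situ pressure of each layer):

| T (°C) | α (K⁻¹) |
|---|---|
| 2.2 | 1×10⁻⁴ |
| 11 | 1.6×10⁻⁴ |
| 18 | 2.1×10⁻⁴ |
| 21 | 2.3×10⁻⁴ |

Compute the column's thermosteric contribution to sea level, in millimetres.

Layer 1 at 21 °C → α = 2.3×10⁻⁴ K⁻¹
Layer 2 at 11 °C → α = 1.6×10⁻⁴ K⁻¹
Layer 3 at 2.2 °C → α = 1×10⁻⁴ K⁻¹
1.5 × 58 × 2.3×10⁻⁴ = 0.02001 m
1 × 1.6×10⁻⁴ × 530 = 0.08480 m
588–1508 m: 1×10⁻⁴ × 0.31 × 920 = 0.02852 m
Δh = 0.02001 + 0.08480 + 0.02852 = 0.13333 m ≈ 133 mm

133 mm of thermosteric rise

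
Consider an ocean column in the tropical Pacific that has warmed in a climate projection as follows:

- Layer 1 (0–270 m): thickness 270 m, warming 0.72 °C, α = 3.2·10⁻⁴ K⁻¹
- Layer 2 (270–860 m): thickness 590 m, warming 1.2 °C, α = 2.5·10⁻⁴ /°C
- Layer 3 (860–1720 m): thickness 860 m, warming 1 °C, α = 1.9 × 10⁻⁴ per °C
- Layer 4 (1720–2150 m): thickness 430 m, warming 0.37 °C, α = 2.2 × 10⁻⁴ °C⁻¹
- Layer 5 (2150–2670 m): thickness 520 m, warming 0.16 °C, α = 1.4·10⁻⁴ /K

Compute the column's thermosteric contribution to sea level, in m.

0–270 m: 0.72 × 270 × 3.2×10⁻⁴ = 0.062208 m
1.2 × 590 × 2.5×10⁻⁴ = 0.17700 m
1.9×10⁻⁴ × 860 × 1 = 0.16340 m
1720–2150 m: 430 × 0.37 × 2.2×10⁻⁴ = 0.035002 m
0.16 × 1.4×10⁻⁴ × 520 = 0.011648 m
Δh = 0.062208 + 0.17700 + 0.16340 + 0.035002 + 0.011648 = 0.449258 m ≈ 0.449 m

Δh ≈ 0.449 m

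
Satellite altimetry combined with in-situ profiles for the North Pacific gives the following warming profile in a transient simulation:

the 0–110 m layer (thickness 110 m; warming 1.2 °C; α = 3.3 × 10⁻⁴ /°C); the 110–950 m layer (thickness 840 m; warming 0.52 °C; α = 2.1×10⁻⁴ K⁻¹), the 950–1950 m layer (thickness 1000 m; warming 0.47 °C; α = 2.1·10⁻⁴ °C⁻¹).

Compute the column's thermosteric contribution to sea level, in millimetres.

234 mm

Layer 1: 110 × 1.2 × 3.3×10⁻⁴ = 0.04356 m
Layer 2: 2.1×10⁻⁴ × 0.52 × 840 = 0.091728 m
0.47 × 1000 × 2.1×10⁻⁴ = 0.09870 m
Δh = 0.04356 + 0.091728 + 0.09870 = 0.233988 m ≈ 234 mm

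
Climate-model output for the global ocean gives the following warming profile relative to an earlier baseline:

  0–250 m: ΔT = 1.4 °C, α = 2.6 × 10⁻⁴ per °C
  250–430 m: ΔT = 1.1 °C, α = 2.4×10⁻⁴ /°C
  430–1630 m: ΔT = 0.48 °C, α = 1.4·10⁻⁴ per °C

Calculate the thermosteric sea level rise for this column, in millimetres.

219 mm of thermosteric rise

0–250 m: 2.6×10⁻⁴ × 1.4 × 250 = 0.09100 m
180 × 2.4×10⁻⁴ × 1.1 = 0.04752 m
Layer 3: 1200 × 0.48 × 1.4×10⁻⁴ = 0.08064 m
Δh = 0.09100 + 0.04752 + 0.08064 = 0.21916 m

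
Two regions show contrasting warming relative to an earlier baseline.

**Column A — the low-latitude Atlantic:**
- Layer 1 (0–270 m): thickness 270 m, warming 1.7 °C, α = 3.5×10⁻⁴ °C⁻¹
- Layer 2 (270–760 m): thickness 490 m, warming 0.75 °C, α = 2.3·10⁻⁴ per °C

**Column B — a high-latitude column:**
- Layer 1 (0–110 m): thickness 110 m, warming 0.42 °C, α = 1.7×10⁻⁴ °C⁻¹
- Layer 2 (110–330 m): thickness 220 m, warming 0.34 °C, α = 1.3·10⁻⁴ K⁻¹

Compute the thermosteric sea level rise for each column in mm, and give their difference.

A Layer 1: 270 × 1.7 × 3.5×10⁻⁴ = 0.16065 m
A 270–760 m: 490 × 0.75 × 2.3×10⁻⁴ = 0.084525 m
A total: 0.245175 m
B 110 × 1.7×10⁻⁴ × 0.42 = 0.007854 m
B Layer 2: 1.3×10⁻⁴ × 0.34 × 220 = 0.009724 m
B total: 0.017578 m
Difference: 0.245175 − 0.017578 = 0.227597 m

A: 245 mm; B: 17.6 mm; difference 228 mm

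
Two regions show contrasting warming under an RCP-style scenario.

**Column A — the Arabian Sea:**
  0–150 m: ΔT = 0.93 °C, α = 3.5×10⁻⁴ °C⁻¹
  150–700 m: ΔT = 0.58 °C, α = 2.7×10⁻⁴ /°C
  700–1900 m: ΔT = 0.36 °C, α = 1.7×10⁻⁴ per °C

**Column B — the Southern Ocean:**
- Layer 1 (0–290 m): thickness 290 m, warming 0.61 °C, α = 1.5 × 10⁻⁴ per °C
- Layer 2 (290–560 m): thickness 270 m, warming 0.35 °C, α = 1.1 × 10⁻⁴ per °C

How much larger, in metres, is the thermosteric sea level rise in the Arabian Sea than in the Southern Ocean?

A Layer 1: 3.5×10⁻⁴ × 0.93 × 150 = 0.048825 m
A 2.7×10⁻⁴ × 0.58 × 550 = 0.08613 m
A 1.7×10⁻⁴ × 1200 × 0.36 = 0.07344 m
A total: 0.208395 m
B 0–290 m: 1.5×10⁻⁴ × 0.61 × 290 = 0.026535 m
B 290–560 m: 270 × 0.35 × 1.1×10⁻⁴ = 0.010395 m
B total: 0.03693 m
Difference: 0.208395 − 0.03693 = 0.171465 m

0.17 m larger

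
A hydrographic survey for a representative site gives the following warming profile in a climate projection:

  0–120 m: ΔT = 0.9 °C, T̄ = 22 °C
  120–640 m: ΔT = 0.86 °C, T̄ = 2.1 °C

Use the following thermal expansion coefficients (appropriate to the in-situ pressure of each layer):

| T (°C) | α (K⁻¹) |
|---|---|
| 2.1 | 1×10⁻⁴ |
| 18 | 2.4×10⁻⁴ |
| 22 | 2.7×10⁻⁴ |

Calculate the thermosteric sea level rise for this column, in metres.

about 0.074 m

Layer 1 at 22 °C → α = 2.7×10⁻⁴ K⁻¹
Layer 2 at 2.1 °C → α = 1×10⁻⁴ K⁻¹
Layer 1: 2.7×10⁻⁴ × 0.9 × 120 = 0.02916 m
120–640 m: 520 × 0.86 × 1×10⁻⁴ = 0.04472 m
Δh = 0.02916 + 0.04472 = 0.07388 m ≈ 0.074 m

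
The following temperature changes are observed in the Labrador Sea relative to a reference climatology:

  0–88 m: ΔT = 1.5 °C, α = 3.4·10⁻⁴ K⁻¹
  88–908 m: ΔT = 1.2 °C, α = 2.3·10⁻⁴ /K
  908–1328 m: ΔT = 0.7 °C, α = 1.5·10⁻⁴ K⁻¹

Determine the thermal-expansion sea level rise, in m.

0–88 m: 3.4×10⁻⁴ × 1.5 × 88 = 0.04488 m
1.2 × 2.3×10⁻⁴ × 820 = 0.22632 m
420 × 1.5×10⁻⁴ × 0.7 = 0.04410 m
Δh = 0.04488 + 0.22632 + 0.04410 = 0.31530 m ≈ 0.315 m

about 0.315 m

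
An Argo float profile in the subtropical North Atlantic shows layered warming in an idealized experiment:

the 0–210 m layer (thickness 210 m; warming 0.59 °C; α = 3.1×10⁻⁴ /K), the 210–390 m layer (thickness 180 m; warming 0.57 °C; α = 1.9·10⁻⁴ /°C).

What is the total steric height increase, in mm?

Layer 1: 0.59 × 3.1×10⁻⁴ × 210 = 0.038409 m
Layer 2: 1.9×10⁻⁴ × 180 × 0.57 = 0.019494 m
Δh = 0.038409 + 0.019494 = 0.057903 m ≈ 57.9 mm

Δh ≈ 57.9 mm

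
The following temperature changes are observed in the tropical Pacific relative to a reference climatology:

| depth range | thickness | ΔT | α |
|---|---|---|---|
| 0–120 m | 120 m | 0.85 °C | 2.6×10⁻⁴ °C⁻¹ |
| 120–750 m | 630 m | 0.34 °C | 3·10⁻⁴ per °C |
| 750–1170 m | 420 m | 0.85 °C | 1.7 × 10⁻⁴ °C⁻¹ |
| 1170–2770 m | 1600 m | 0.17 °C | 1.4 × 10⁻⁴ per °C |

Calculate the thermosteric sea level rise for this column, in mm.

Layer 1: 0.85 × 120 × 2.6×10⁻⁴ = 0.02652 m
0.34 × 3×10⁻⁴ × 630 = 0.06426 m
750–1170 m: 1.7×10⁻⁴ × 420 × 0.85 = 0.06069 m
Layer 4: 1600 × 0.17 × 1.4×10⁻⁴ = 0.03808 m
Δh = 0.02652 + 0.06426 + 0.06069 + 0.03808 = 0.18955 m ≈ 190 mm

Δh ≈ 190 mm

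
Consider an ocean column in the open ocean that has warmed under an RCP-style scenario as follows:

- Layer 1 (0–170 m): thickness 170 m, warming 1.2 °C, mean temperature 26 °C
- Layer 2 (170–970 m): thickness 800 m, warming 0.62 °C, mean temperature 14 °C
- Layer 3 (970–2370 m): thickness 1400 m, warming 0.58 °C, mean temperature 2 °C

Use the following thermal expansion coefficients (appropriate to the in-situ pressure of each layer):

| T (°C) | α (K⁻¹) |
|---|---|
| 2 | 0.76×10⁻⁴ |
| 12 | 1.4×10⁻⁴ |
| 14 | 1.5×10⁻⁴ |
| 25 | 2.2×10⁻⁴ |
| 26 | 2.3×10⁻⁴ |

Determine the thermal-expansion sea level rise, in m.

Layer 1 at 26 °C → α = 2.3×10⁻⁴ K⁻¹
Layer 2 at 14 °C → α = 1.5×10⁻⁴ K⁻¹
Layer 3 at 2 °C → α = 0.76×10⁻⁴ K⁻¹
0–170 m: 2.3×10⁻⁴ × 170 × 1.2 = 0.04692 m
170–970 m: 0.62 × 1.5×10⁻⁴ × 800 = 0.07440 m
970–2370 m: 0.58 × 0.76×10⁻⁴ × 1400 = 0.061712 m
Δh = 0.04692 + 0.07440 + 0.061712 = 0.183032 m

Δh ≈ 0.183 m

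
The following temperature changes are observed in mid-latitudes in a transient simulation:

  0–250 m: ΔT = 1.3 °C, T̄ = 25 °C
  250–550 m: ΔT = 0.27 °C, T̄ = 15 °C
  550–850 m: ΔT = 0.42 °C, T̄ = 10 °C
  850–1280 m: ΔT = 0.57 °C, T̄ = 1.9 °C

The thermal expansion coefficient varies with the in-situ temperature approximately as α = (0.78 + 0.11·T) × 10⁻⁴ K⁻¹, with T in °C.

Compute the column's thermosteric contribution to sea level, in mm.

Layer 1: α = (0.78 + 0.11×25)×10⁻⁴ = 3.53×10⁻⁴ K⁻¹
Layer 2: α = (0.78 + 0.11×15)×10⁻⁴ = 2.43×10⁻⁴ K⁻¹
Layer 3: α = (0.78 + 0.11×10)×10⁻⁴ = 1.88×10⁻⁴ K⁻¹
Layer 4: α = (0.78 + 0.11×1.9)×10⁻⁴ = 0.989×10⁻⁴ K⁻¹
0–250 m: 1.3 × 3.53×10⁻⁴ × 250 = 0.114725 m
250–550 m: 0.27 × 2.43×10⁻⁴ × 300 = 0.019683 m
1.88×10⁻⁴ × 0.42 × 300 = 0.023688 m
Layer 4: 0.57 × 0.989×10⁻⁴ × 430 = 0.02424039 m
Δh = 0.114725 + 0.019683 + 0.023688 + 0.02424039 = 0.18233639 m ≈ 180 mm

Δh ≈ 180 mm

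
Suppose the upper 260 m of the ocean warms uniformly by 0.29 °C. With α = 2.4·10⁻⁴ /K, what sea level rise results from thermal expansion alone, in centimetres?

Δh = 1.81 cm

Δh = αΔT·H = 2.4×10⁻⁴ × 0.29 × 260 = 0.018096 m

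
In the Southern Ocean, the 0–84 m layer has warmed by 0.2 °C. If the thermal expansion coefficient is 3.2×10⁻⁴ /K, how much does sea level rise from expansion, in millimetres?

Δh = αΔT·H = 3.2×10⁻⁴ × 0.2 × 84 = 0.005376 m

Δh = 5.4 mm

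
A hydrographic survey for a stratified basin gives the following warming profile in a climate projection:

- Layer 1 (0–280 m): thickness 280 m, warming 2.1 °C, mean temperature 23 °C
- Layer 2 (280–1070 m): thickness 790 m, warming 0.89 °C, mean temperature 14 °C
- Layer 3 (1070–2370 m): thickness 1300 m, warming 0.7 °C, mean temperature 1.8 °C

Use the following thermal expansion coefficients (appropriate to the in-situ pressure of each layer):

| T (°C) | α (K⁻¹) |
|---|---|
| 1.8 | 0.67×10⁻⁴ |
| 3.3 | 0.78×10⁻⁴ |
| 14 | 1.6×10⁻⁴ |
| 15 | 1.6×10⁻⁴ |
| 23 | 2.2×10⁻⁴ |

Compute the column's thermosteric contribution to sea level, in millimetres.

Layer 1 at 23 °C → α = 2.2×10⁻⁴ K⁻¹
Layer 2 at 14 °C → α = 1.6×10⁻⁴ K⁻¹
Layer 3 at 1.8 °C → α = 0.67×10⁻⁴ K⁻¹
Layer 1: 2.1 × 280 × 2.2×10⁻⁴ = 0.12936 m
790 × 1.6×10⁻⁴ × 0.89 = 0.112496 m
Layer 3: 0.67×10⁻⁴ × 1300 × 0.7 = 0.06097 m
Δh = 0.12936 + 0.112496 + 0.06097 = 0.302826 m ≈ 303 mm

303 mm of thermosteric rise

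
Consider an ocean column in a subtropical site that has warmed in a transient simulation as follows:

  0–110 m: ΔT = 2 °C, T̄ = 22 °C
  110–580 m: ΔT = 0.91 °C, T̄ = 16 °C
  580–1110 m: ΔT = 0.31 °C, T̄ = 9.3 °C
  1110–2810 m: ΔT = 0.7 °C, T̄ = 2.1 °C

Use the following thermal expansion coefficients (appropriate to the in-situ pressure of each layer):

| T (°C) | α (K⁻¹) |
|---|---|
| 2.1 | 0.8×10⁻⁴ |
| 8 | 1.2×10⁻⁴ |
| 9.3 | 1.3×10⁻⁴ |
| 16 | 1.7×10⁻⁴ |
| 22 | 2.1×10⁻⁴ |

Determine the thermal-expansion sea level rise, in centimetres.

Layer 1 at 22 °C → α = 2.1×10⁻⁴ K⁻¹
Layer 2 at 16 °C → α = 1.7×10⁻⁴ K⁻¹
Layer 3 at 9.3 °C → α = 1.3×10⁻⁴ K⁻¹
Layer 4 at 2.1 °C → α = 0.8×10⁻⁴ K⁻¹
Layer 1: 2.1×10⁻⁴ × 2 × 110 = 0.04620 m
Layer 2: 470 × 0.91 × 1.7×10⁻⁴ = 0.072709 m
1.3×10⁻⁴ × 530 × 0.31 = 0.021359 m
Layer 4: 0.7 × 0.8×10⁻⁴ × 1700 = 0.09520 m
Δh = 0.04620 + 0.072709 + 0.021359 + 0.09520 = 0.235468 m ≈ 23.5 cm

23.5 cm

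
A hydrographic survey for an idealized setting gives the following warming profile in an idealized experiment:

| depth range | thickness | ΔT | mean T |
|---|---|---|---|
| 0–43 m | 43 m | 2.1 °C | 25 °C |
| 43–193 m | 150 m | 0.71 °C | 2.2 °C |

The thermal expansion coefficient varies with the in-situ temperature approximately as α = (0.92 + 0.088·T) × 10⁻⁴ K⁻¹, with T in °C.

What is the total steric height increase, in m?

0.040 m of thermosteric rise

Layer 1: α = (0.92 + 0.088×25)×10⁻⁴ = 3.12×10⁻⁴ K⁻¹
Layer 2: α = (0.92 + 0.088×2.2)×10⁻⁴ = 1.1136×10⁻⁴ K⁻¹
43 × 3.12×10⁻⁴ × 2.1 = 0.0281736 m
0.71 × 150 × 1.1136×10⁻⁴ = 0.01185984 m
Δh = 0.0281736 + 0.01185984 = 0.04003344 m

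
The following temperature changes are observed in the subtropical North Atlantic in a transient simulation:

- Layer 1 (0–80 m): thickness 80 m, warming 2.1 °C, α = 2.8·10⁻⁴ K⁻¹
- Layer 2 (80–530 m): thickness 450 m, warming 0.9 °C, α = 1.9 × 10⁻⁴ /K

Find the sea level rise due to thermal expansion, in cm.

2.1 × 80 × 2.8×10⁻⁴ = 0.04704 m
Layer 2: 450 × 0.9 × 1.9×10⁻⁴ = 0.07695 m
Δh = 0.04704 + 0.07695 = 0.12399 m ≈ 12.4 cm

about 12.4 cm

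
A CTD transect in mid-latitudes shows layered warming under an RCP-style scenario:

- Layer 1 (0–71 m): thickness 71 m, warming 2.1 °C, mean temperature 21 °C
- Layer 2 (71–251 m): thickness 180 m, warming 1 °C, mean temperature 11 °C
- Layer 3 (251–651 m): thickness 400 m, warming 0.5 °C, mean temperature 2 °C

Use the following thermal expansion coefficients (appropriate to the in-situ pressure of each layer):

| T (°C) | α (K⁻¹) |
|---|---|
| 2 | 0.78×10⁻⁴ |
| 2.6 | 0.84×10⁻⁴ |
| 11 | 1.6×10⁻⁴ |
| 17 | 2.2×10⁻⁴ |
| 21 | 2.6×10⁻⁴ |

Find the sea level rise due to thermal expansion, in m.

Layer 1 at 21 °C → α = 2.6×10⁻⁴ K⁻¹
Layer 2 at 11 °C → α = 1.6×10⁻⁴ K⁻¹
Layer 3 at 2 °C → α = 0.78×10⁻⁴ K⁻¹
2.6×10⁻⁴ × 71 × 2.1 = 0.038766 m
71–251 m: 180 × 1 × 1.6×10⁻⁴ = 0.02880 m
Layer 3: 0.78×10⁻⁴ × 400 × 0.5 = 0.01560 m
Δh = 0.038766 + 0.02880 + 0.01560 = 0.083166 m

0.0832 m of thermosteric rise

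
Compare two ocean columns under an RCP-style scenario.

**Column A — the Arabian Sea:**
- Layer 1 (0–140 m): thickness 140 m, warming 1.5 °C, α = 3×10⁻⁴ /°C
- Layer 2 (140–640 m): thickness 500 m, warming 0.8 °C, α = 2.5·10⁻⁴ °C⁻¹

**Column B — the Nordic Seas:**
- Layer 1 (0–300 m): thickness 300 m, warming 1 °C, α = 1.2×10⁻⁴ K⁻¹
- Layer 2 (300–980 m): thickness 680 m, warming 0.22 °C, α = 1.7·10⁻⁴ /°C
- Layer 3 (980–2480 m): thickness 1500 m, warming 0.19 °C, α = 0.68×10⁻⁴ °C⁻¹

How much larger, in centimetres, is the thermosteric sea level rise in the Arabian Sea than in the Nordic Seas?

8.22 cm larger

A 140 × 3×10⁻⁴ × 1.5 = 0.06300 m
A Layer 2: 0.8 × 2.5×10⁻⁴ × 500 = 0.10000 m
A total: 0.16300 m
B 0–300 m: 1.2×10⁻⁴ × 1 × 300 = 0.03600 m
B 300–980 m: 680 × 1.7×10⁻⁴ × 0.22 = 0.025432 m
B 980–2480 m: 0.19 × 0.68×10⁻⁴ × 1500 = 0.01938 m
B total: 0.080812 m
Difference: 0.16300 − 0.080812 = 0.082188 m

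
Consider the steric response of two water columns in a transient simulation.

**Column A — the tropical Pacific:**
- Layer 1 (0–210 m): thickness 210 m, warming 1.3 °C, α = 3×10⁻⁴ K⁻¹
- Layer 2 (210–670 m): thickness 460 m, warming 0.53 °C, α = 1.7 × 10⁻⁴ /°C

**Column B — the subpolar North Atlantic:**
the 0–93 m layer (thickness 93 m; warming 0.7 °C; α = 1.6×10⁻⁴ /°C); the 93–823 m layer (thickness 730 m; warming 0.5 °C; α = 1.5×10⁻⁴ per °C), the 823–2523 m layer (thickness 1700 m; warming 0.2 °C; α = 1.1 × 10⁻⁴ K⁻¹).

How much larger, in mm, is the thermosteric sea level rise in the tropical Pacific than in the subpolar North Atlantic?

A Layer 1: 1.3 × 210 × 3×10⁻⁴ = 0.08190 m
A 1.7×10⁻⁴ × 0.53 × 460 = 0.041446 m
A total: 0.123346 m
B 1.6×10⁻⁴ × 0.7 × 93 = 0.010416 m
B 1.5×10⁻⁴ × 730 × 0.5 = 0.05475 m
B Layer 3: 0.2 × 1700 × 1.1×10⁻⁴ = 0.03740 m
B total: 0.102566 m
Difference: 0.123346 − 0.102566 = 0.02078 m

20.8 mm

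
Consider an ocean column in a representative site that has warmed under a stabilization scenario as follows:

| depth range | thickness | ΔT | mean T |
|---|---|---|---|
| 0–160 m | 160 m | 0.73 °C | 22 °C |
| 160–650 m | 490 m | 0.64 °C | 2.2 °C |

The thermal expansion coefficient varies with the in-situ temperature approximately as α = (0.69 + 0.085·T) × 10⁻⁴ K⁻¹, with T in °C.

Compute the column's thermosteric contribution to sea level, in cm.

Layer 1: α = (0.69 + 0.085×22)×10⁻⁴ = 2.56×10⁻⁴ K⁻¹
Layer 2: α = (0.69 + 0.085×2.2)×10⁻⁴ = 0.877×10⁻⁴ K⁻¹
Layer 1: 2.56×10⁻⁴ × 160 × 0.73 = 0.0299008 m
490 × 0.877×10⁻⁴ × 0.64 = 0.02750272 m
Δh = 0.0299008 + 0.02750272 = 0.05740352 m

Δh = 5.74 cm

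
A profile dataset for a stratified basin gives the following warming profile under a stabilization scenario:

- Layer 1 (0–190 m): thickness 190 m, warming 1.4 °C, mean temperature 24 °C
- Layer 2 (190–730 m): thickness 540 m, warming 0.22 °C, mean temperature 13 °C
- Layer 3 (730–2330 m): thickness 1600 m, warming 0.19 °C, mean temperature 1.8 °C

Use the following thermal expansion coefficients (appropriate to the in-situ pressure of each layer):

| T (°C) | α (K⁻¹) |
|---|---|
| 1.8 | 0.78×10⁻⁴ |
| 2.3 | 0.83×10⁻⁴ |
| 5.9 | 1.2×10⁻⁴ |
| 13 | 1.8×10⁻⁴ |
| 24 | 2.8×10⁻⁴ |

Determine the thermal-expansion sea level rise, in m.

Layer 1 at 24 °C → α = 2.8×10⁻⁴ K⁻¹
Layer 2 at 13 °C → α = 1.8×10⁻⁴ K⁻¹
Layer 3 at 1.8 °C → α = 0.78×10⁻⁴ K⁻¹
0–190 m: 2.8×10⁻⁴ × 190 × 1.4 = 0.07448 m
190–730 m: 0.22 × 540 × 1.8×10⁻⁴ = 0.021384 m
0.78×10⁻⁴ × 1600 × 0.19 = 0.023712 m
Δh = 0.07448 + 0.021384 + 0.023712 = 0.119576 m

0.120 m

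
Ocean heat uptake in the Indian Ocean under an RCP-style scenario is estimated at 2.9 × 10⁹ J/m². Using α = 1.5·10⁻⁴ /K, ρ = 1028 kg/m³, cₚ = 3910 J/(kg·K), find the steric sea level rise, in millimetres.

Δh = αQ/(ρcₚ) = 1.5×10⁻⁴ × 2.9×10⁹ / (1028 × 3910) ≈ 0.10822 m

about 108 mm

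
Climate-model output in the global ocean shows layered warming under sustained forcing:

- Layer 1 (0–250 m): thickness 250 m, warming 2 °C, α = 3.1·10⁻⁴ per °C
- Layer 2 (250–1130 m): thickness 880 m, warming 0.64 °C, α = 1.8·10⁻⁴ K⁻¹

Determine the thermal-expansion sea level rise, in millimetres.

Δh ≈ 256 mm

2 × 250 × 3.1×10⁻⁴ = 0.15500 m
880 × 0.64 × 1.8×10⁻⁴ = 0.101376 m
Δh = 0.15500 + 0.101376 = 0.256376 m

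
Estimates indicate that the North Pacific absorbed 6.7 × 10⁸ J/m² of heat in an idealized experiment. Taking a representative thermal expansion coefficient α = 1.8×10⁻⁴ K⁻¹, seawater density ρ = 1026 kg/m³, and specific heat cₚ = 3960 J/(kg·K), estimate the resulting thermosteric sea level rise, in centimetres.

Δh = 2.97 cm

Δh = αQ/(ρcₚ) = 1.8×10⁻⁴ × 6.7×10⁸ / (1026 × 3960) ≈ 0.029683 m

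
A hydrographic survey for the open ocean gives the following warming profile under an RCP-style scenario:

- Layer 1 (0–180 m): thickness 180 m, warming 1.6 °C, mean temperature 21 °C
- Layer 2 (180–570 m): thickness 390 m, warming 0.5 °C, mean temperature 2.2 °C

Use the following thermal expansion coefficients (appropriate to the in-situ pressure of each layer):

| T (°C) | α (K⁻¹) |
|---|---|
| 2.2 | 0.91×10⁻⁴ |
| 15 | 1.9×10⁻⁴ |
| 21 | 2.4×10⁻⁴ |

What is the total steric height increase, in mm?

Layer 1 at 21 °C → α = 2.4×10⁻⁴ K⁻¹
Layer 2 at 2.2 °C → α = 0.91×10⁻⁴ K⁻¹
180 × 1.6 × 2.4×10⁻⁴ = 0.06912 m
180–570 m: 0.91×10⁻⁴ × 390 × 0.5 = 0.017745 m
Δh = 0.06912 + 0.017745 = 0.086865 m

Δh = 87 mm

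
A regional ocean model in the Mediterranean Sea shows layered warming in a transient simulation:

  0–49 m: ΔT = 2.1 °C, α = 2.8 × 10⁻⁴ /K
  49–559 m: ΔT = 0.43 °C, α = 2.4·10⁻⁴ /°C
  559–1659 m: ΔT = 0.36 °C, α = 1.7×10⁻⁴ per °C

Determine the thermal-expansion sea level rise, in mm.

2.1 × 49 × 2.8×10⁻⁴ = 0.028812 m
2.4×10⁻⁴ × 510 × 0.43 = 0.052632 m
1.7×10⁻⁴ × 0.36 × 1100 = 0.06732 m
Δh = 0.028812 + 0.052632 + 0.06732 = 0.148764 m ≈ 150 mm

150 mm of thermosteric rise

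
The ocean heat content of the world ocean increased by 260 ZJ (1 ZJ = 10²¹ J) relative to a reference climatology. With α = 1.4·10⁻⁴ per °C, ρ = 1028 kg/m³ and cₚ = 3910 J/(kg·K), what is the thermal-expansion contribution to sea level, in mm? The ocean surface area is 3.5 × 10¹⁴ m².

Δh = 25.9 mm

Per unit area: Q = 260×10²¹ / (3.5×10¹⁴) ≈ 7.429×10⁸ J/m²
Δh = αQ/(ρcₚ) = 1.4×10⁻⁴ × 7.429×10⁸ / (1028 × 3910) ≈ 0.025875 m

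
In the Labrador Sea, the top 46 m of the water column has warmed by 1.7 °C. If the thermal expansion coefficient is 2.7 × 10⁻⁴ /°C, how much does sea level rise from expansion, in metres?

Δh ≈ 0.0211 m

Δh = αΔT·H = 2.7×10⁻⁴ × 1.7 × 46 = 0.021114 m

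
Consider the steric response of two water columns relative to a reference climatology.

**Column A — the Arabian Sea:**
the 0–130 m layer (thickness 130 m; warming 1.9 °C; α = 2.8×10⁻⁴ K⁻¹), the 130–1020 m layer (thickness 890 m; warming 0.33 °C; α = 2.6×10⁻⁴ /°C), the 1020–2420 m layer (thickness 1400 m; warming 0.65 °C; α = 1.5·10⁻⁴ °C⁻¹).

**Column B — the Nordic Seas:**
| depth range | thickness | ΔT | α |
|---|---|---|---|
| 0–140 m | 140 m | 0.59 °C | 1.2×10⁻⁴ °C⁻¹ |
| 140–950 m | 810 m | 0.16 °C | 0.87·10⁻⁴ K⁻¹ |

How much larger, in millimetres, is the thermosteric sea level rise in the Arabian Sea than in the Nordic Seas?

260 mm

A 1.9 × 130 × 2.8×10⁻⁴ = 0.06916 m
A Layer 2: 890 × 0.33 × 2.6×10⁻⁴ = 0.076362 m
A Layer 3: 1400 × 0.65 × 1.5×10⁻⁴ = 0.13650 m
A total: 0.282022 m
B Layer 1: 1.2×10⁻⁴ × 140 × 0.59 = 0.009912 m
B 140–950 m: 0.87×10⁻⁴ × 0.16 × 810 = 0.0112752 m
B total: 0.0211872 m
Difference: 0.282022 − 0.0211872 = 0.2608348 m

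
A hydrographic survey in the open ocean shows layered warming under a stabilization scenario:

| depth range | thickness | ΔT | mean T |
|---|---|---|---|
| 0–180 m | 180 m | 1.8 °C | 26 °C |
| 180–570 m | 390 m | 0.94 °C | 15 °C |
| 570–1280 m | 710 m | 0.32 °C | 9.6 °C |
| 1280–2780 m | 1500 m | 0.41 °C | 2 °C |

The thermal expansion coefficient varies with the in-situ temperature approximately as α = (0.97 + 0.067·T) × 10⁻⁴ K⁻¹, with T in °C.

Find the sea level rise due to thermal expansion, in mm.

260 mm

Layer 1: α = (0.97 + 0.067×26)×10⁻⁴ = 2.712×10⁻⁴ K⁻¹
Layer 2: α = (0.97 + 0.067×15)×10⁻⁴ = 1.975×10⁻⁴ K⁻¹
Layer 3: α = (0.97 + 0.067×9.6)×10⁻⁴ = 1.6132×10⁻⁴ K⁻¹
Layer 4: α = (0.97 + 0.067×2)×10⁻⁴ = 1.104×10⁻⁴ K⁻¹
1.8 × 180 × 2.712×10⁻⁴ = 0.0878688 m
1.975×10⁻⁴ × 390 × 0.94 = 0.0724035 m
Layer 3: 1.6132×10⁻⁴ × 0.32 × 710 = 0.036651904 m
0.41 × 1.104×10⁻⁴ × 1500 = 0.067896 m
Δh = 0.0878688 + 0.0724035 + 0.036651904 + 0.067896 = 0.264820204 m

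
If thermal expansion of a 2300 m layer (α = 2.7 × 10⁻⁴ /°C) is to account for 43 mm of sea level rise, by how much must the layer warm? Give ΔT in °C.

about 0.069 °C

ΔT = Δh/(αH) = 0.043 / (2.7×10⁻⁴ × 2300) ≈ 0.06924 °C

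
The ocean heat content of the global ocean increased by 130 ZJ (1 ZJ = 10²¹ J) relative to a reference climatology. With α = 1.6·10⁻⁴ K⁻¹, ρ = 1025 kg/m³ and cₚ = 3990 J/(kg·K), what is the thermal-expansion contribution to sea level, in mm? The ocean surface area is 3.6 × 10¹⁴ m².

Per unit area: Q = 130×10²¹ / (3.6×10¹⁴) ≈ 3.611×10⁸ J/m²
Δh = αQ/(ρcₚ) = 1.6×10⁻⁴ × 3.611×10⁸ / (1025 × 3990) ≈ 0.014127 m

14.1 mm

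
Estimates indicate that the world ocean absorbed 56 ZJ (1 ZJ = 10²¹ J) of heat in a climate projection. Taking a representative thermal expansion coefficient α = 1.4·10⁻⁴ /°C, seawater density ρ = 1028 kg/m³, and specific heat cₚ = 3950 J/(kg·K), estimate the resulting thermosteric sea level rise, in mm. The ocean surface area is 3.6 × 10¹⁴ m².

Δh = 5.36 mm

Per unit area: Q = 56×10²¹ / (3.6×10¹⁴) ≈ 1.556×10⁸ J/m²
Δh = αQ/(ρcₚ) = 1.4×10⁻⁴ × 1.556×10⁸ / (1028 × 3950) ≈ 0.0053647 m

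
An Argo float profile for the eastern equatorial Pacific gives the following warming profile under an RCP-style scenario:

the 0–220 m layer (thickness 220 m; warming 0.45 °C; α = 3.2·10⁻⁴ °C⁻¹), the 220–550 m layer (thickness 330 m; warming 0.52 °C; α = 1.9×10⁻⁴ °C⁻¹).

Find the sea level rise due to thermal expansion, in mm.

0–220 m: 3.2×10⁻⁴ × 0.45 × 220 = 0.03168 m
220–550 m: 330 × 1.9×10⁻⁴ × 0.52 = 0.032604 m
Δh = 0.03168 + 0.032604 = 0.064284 m

64.3 mm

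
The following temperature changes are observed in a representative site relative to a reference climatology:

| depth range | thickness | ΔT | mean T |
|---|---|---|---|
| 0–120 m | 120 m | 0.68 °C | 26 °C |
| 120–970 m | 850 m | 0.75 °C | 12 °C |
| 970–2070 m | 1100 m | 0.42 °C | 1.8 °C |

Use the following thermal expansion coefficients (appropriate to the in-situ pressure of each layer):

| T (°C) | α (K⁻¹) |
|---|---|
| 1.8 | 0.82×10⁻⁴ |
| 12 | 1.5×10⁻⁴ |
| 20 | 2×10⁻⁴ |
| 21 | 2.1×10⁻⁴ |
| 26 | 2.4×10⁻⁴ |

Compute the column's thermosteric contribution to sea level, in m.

Layer 1 at 26 °C → α = 2.4×10⁻⁴ K⁻¹
Layer 2 at 12 °C → α = 1.5×10⁻⁴ K⁻¹
Layer 3 at 1.8 °C → α = 0.82×10⁻⁴ K⁻¹
2.4×10⁻⁴ × 0.68 × 120 = 0.019584 m
120–970 m: 850 × 1.5×10⁻⁴ × 0.75 = 0.095625 m
970–2070 m: 0.82×10⁻⁴ × 1100 × 0.42 = 0.037884 m
Δh = 0.019584 + 0.095625 + 0.037884 = 0.153093 m

0.153 m of thermosteric rise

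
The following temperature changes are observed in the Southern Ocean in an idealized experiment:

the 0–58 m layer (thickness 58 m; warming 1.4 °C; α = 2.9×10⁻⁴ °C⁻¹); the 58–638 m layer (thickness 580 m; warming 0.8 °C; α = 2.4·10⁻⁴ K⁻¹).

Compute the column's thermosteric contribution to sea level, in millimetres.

0–58 m: 58 × 1.4 × 2.9×10⁻⁴ = 0.023548 m
58–638 m: 580 × 0.8 × 2.4×10⁻⁴ = 0.11136 m
Δh = 0.023548 + 0.11136 = 0.134908 m

Δh ≈ 135 mm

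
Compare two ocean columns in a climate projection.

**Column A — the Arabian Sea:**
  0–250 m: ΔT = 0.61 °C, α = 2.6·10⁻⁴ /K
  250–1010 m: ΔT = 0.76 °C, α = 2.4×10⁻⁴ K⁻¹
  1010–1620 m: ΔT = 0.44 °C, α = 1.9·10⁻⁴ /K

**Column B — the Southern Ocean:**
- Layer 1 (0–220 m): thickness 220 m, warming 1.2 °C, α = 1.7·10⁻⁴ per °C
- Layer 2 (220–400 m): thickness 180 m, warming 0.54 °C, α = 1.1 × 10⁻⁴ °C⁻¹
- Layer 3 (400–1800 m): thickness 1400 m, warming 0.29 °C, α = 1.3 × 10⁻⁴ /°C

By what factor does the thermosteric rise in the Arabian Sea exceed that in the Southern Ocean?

2.12

A Layer 1: 0.61 × 250 × 2.6×10⁻⁴ = 0.03965 m
A Layer 2: 760 × 2.4×10⁻⁴ × 0.76 = 0.138624 m
A Layer 3: 610 × 0.44 × 1.9×10⁻⁴ = 0.050996 m
A total: 0.22927 m
B 0–220 m: 1.7×10⁻⁴ × 1.2 × 220 = 0.04488 m
B 0.54 × 1.1×10⁻⁴ × 180 = 0.010692 m
B 0.29 × 1.3×10⁻⁴ × 1400 = 0.05278 m
B total: 0.108352 m
Ratio: 0.22927 / 0.108352 ≈ 2.116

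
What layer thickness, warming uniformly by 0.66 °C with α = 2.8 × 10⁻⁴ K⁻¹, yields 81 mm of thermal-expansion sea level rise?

H = Δh/(αΔT) = 0.081 / (2.8×10⁻⁴ × 0.66) ≈ 438.3 m

H ≈ 440 m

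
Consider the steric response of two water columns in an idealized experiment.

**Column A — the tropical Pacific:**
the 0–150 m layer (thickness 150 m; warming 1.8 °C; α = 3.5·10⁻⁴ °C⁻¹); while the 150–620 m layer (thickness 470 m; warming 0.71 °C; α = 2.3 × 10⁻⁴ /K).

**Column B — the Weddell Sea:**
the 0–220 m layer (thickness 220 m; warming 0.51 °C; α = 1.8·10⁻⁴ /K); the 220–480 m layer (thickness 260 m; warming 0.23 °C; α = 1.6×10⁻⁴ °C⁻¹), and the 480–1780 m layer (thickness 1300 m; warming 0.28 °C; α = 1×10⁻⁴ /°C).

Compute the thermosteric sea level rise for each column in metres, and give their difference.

A 3.5×10⁻⁴ × 150 × 1.8 = 0.09450 m
A 150–620 m: 0.71 × 2.3×10⁻⁴ × 470 = 0.076751 m
A total: 0.171251 m
B 220 × 0.51 × 1.8×10⁻⁴ = 0.020196 m
B 0.23 × 260 × 1.6×10⁻⁴ = 0.009568 m
B 1×10⁻⁴ × 1300 × 0.28 = 0.03640 m
B total: 0.066164 m
Difference: 0.171251 − 0.066164 = 0.105087 m

Δh_A ≈ 0.17 m, Δh_B ≈ 0.066 m; difference ≈ 0.11 m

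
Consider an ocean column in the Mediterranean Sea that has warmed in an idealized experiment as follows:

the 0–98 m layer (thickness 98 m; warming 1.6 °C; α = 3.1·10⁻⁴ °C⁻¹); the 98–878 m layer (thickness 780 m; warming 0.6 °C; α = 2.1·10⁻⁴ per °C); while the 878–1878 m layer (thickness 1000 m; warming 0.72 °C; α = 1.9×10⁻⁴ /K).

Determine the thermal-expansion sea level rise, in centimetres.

3.1×10⁻⁴ × 1.6 × 98 = 0.048608 m
780 × 2.1×10⁻⁴ × 0.6 = 0.09828 m
878–1878 m: 1.9×10⁻⁴ × 1000 × 0.72 = 0.13680 m
Δh = 0.048608 + 0.09828 + 0.13680 = 0.283688 m

28.4 cm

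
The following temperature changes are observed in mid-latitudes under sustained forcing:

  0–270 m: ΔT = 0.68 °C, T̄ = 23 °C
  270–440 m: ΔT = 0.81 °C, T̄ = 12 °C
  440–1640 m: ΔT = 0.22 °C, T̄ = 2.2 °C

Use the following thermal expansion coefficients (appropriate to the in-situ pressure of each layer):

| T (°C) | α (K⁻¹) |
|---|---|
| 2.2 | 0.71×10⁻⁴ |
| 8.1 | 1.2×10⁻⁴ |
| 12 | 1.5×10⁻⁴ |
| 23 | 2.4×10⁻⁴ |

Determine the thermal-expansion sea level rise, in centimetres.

8.35 cm of thermosteric rise

Layer 1 at 23 °C → α = 2.4×10⁻⁴ K⁻¹
Layer 2 at 12 °C → α = 1.5×10⁻⁴ K⁻¹
Layer 3 at 2.2 °C → α = 0.71×10⁻⁴ K⁻¹
270 × 2.4×10⁻⁴ × 0.68 = 0.044064 m
170 × 1.5×10⁻⁴ × 0.81 = 0.020655 m
Layer 3: 0.71×10⁻⁴ × 1200 × 0.22 = 0.018744 m
Δh = 0.044064 + 0.020655 + 0.018744 = 0.083463 m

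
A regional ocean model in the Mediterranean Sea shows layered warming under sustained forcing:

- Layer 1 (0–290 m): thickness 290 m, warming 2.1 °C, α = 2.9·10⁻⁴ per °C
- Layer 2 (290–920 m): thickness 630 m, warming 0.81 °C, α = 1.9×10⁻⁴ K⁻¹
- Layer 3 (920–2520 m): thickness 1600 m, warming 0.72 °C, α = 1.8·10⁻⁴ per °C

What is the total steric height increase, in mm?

481 mm of thermosteric rise

290 × 2.9×10⁻⁴ × 2.1 = 0.17661 m
290–920 m: 0.81 × 1.9×10⁻⁴ × 630 = 0.096957 m
1.8×10⁻⁴ × 1600 × 0.72 = 0.20736 m
Δh = 0.17661 + 0.096957 + 0.20736 = 0.480927 m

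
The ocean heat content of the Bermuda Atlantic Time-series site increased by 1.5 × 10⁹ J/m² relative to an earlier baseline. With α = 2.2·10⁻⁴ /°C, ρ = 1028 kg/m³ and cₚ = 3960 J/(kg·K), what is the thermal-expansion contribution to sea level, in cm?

Δh = αQ/(ρcₚ) = 2.2×10⁻⁴ × 1.5×10⁹ / (1028 × 3960) ≈ 0.081064 m

Δh ≈ 8.11 cm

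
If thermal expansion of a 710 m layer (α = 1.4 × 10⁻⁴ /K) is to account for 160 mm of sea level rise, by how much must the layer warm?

ΔT ≈ 1.61 °C

ΔT = Δh/(αH) = 0.16 / (1.4×10⁻⁴ × 710) ≈ 1.610 °C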